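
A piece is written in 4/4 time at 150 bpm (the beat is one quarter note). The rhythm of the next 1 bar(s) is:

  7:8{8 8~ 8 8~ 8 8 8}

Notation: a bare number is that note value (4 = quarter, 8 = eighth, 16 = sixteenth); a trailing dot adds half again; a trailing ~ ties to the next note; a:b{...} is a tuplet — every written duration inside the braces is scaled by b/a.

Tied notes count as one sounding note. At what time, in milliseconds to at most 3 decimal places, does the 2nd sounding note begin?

note 2 onset = 4/7b = 228.571ms

1. 0.0ms @ 0 + 228.571ms (4/7)
2. 228.571ms @ 4/7 + 457.143ms (8/7)
3. 685.714ms @ 12/7 + 457.143ms (8/7)
4. 1142.857ms @ 20/7 + 228.571ms (4/7)
5. 1371.429ms @ 24/7 + 228.571ms (4/7)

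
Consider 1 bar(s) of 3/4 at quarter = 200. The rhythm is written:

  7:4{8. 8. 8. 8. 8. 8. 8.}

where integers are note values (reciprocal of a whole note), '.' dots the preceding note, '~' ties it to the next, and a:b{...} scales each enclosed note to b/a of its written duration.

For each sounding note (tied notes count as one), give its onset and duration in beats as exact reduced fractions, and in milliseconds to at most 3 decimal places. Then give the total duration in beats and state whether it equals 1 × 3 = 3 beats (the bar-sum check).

1) 0.0ms=0b +128.571ms=3/7b
2) 128.571ms=3/7b +128.571ms=3/7b
3) 257.143ms=6/7b +128.571ms=3/7b
4) 385.714ms=9/7b +128.571ms=3/7b
5) 514.286ms=12/7b +128.571ms=3/7b
6) 642.857ms=15/7b +128.571ms=3/7b
7) 771.429ms=18/7b +128.571ms=3/7b
Σ=3b of 3 (200bpm 3/4) — PASS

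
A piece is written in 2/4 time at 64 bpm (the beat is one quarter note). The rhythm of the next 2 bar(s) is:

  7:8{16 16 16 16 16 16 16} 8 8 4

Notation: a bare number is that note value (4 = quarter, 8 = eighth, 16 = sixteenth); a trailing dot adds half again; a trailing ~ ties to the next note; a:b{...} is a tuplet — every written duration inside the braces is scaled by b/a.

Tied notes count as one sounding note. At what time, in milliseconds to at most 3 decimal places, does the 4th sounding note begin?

note 4 onset = 6/7b = 803.571ms

1. 0.0ms @ 0 + 267.857ms (2/7)
2. 267.857ms @ 2/7 + 267.857ms (2/7)
3. 535.714ms @ 4/7 + 267.857ms (2/7)
4. 803.571ms @ 6/7 + 267.857ms (2/7)
5. 1071.429ms @ 8/7 + 267.857ms (2/7)
6. 1339.286ms @ 10/7 + 267.857ms (2/7)
7. 1607.143ms @ 12/7 + 267.857ms (2/7)
8. 1875.0ms @ 2 + 468.75ms (1/2)
9. 2343.75ms @ 5/2 + 468.75ms (1/2)
10. 2812.5ms @ 3 + 937.5ms (1)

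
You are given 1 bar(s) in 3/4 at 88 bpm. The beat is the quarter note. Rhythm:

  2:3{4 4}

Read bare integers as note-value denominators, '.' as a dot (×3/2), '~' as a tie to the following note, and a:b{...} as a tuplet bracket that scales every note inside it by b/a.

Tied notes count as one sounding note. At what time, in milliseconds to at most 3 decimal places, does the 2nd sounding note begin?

1. 0.0ms @ 0 + 1022.727ms (3/2)
2. 1022.727ms @ 3/2 + 1022.727ms (3/2)

note 2 onset = 3/2b = 1022.727ms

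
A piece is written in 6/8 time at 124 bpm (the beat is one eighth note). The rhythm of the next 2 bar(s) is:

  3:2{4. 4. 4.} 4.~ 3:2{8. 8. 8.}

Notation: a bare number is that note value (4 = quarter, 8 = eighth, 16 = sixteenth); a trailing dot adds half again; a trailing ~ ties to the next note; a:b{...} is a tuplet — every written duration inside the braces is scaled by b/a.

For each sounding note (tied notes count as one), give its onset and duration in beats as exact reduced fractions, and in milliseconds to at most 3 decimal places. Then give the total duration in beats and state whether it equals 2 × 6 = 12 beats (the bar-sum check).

1) 0.0ms=0b +967.742ms=2b
2) 967.742ms=2b +967.742ms=2b
3) 1935.484ms=4b +967.742ms=2b
4) 2903.226ms=6b +1935.484ms=4b
5) 4838.71ms=10b +483.871ms=1b
6) 5322.581ms=11b +483.871ms=1b
Σ=12b of 12 (124bpm 6/8) — PASS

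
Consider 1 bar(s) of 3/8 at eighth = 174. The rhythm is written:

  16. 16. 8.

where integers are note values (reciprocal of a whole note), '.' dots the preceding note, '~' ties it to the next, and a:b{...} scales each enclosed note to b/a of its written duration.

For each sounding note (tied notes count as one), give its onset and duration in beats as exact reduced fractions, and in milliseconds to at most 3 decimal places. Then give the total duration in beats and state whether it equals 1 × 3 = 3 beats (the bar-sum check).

1) 0.0ms=0b +258.621ms=3/4b
2) 258.621ms=3/4b +258.621ms=3/4b
3) 517.241ms=3/2b +517.241ms=3/2b
Σ=3b of 3 (174bpm 3/8) — PASS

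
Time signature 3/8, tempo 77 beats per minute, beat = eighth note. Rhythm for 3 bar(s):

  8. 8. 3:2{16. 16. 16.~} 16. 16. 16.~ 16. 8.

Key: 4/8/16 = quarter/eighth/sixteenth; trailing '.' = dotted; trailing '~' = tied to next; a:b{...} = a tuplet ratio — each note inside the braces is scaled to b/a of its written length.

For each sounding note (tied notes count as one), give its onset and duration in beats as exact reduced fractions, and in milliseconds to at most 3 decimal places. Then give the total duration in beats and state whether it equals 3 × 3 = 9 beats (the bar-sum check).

1) 0.0ms=0b +1168.831ms=3/2b
2) 1168.831ms=3/2b +1168.831ms=3/2b
3) 2337.662ms=3b +389.61ms=1/2b
4) 2727.273ms=7/2b +389.61ms=1/2b
5) 3116.883ms=4b +974.026ms=5/4b
6) 4090.909ms=21/4b +584.416ms=3/4b
7) 4675.325ms=6b +1168.831ms=3/2b
8) 5844.156ms=15/2b +1168.831ms=3/2b
Σ=9b of 9 (77bpm 3/8) — PASS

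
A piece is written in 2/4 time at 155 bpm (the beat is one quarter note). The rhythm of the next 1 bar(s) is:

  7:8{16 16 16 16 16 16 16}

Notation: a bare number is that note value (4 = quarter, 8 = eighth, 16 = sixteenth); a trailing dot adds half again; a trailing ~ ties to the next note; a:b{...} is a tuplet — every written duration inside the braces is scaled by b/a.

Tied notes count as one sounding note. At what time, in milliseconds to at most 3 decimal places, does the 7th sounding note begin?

note 7 onset = 12/7b = 663.594ms

1. 0.0ms @ 0 + 110.599ms (2/7)
2. 110.599ms @ 2/7 + 110.599ms (2/7)
3. 221.198ms @ 4/7 + 110.599ms (2/7)
4. 331.797ms @ 6/7 + 110.599ms (2/7)
5. 442.396ms @ 8/7 + 110.599ms (2/7)
6. 552.995ms @ 10/7 + 110.599ms (2/7)
7. 663.594ms @ 12/7 + 110.599ms (2/7)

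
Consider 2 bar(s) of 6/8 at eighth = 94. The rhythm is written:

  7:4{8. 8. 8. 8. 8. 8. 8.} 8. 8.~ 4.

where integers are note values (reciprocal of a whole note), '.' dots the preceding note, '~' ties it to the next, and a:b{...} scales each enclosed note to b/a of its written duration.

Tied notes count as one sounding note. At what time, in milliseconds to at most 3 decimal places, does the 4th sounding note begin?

note 4 onset = 18/7b = 1641.337ms

1. 0.0ms @ 0 + 547.112ms (6/7)
2. 547.112ms @ 6/7 + 547.112ms (6/7)
3. 1094.225ms @ 12/7 + 547.112ms (6/7)
4. 1641.337ms @ 18/7 + 547.112ms (6/7)
5. 2188.45ms @ 24/7 + 547.112ms (6/7)
6. 2735.562ms @ 30/7 + 547.112ms (6/7)
7. 3282.675ms @ 36/7 + 547.112ms (6/7)
8. 3829.787ms @ 6 + 957.447ms (3/2)
9. 4787.234ms @ 15/2 + 2872.34ms (9/2)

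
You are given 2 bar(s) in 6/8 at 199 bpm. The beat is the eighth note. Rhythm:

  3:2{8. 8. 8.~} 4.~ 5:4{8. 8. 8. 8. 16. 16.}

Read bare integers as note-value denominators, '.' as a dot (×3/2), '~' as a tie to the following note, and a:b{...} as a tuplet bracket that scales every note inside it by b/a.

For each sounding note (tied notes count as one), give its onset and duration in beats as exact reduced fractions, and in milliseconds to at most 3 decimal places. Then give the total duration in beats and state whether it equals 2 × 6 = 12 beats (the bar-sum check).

1) 0.0ms=0b +301.508ms=1b
2) 301.508ms=1b +301.508ms=1b
3) 603.015ms=2b +1567.839ms=26/5b
4) 2170.854ms=36/5b +361.809ms=6/5b
5) 2532.663ms=42/5b +361.809ms=6/5b
6) 2894.472ms=48/5b +361.809ms=6/5b
7) 3256.281ms=54/5b +180.905ms=3/5b
8) 3437.186ms=57/5b +180.905ms=3/5b
Σ=12b of 12 (199bpm 6/8) — PASS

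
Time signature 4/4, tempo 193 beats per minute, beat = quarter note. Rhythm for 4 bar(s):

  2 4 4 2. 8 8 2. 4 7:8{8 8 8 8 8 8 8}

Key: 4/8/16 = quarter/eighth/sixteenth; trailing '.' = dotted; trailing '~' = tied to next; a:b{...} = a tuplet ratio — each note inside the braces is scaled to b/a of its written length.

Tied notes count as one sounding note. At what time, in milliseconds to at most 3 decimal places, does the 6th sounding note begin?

1. 0.0ms @ 0 + 621.762ms (2)
2. 621.762ms @ 2 + 310.881ms (1)
3. 932.642ms @ 3 + 310.881ms (1)
4. 1243.523ms @ 4 + 932.642ms (3)
5. 2176.166ms @ 7 + 155.44ms (1/2)
6. 2331.606ms @ 15/2 + 155.44ms (1/2)
7. 2487.047ms @ 8 + 932.642ms (3)
8. 3419.689ms @ 11 + 310.881ms (1)
9. 3730.57ms @ 12 + 177.646ms (4/7)
10. 3908.216ms @ 88/7 + 177.646ms (4/7)
11. 4085.862ms @ 92/7 + 177.646ms (4/7)
12. 4263.509ms @ 96/7 + 177.646ms (4/7)
13. 4441.155ms @ 100/7 + 177.646ms (4/7)
14. 4618.801ms @ 104/7 + 177.646ms (4/7)
15. 4796.447ms @ 108/7 + 177.646ms (4/7)

note 6 onset = 15/2b = 2331.606ms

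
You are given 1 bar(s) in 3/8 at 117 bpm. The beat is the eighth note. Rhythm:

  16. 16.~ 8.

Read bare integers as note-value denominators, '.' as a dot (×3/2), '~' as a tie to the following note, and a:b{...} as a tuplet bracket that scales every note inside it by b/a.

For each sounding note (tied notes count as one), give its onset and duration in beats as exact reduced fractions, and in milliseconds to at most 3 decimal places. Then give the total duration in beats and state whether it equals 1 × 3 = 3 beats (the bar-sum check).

1) 0.0ms=0b +384.615ms=3/4b
2) 384.615ms=3/4b +1153.846ms=9/4b
Σ=3b of 3 (117bpm 3/8) — PASS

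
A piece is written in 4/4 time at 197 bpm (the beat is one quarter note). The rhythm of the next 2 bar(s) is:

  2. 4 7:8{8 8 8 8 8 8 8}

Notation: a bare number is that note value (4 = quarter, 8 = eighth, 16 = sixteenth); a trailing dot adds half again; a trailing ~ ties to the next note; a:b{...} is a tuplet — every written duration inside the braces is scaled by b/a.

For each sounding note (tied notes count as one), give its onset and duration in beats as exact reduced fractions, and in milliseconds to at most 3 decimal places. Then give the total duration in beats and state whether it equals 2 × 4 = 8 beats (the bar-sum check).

1) 0.0ms=0b +913.706ms=3b
2) 913.706ms=3b +304.569ms=1b
3) 1218.274ms=4b +174.039ms=4/7b
4) 1392.313ms=32/7b +174.039ms=4/7b
5) 1566.352ms=36/7b +174.039ms=4/7b
6) 1740.392ms=40/7b +174.039ms=4/7b
7) 1914.431ms=44/7b +174.039ms=4/7b
8) 2088.47ms=48/7b +174.039ms=4/7b
9) 2262.509ms=52/7b +174.039ms=4/7b
Σ=8b of 8 (197bpm 4/4) — PASS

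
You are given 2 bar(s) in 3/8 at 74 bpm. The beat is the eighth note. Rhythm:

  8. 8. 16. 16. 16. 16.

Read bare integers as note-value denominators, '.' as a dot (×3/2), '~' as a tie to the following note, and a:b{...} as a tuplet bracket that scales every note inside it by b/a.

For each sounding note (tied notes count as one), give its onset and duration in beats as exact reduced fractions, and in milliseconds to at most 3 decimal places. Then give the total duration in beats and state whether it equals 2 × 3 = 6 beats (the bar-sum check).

1) 0.0ms=0b +1216.216ms=3/2b
2) 1216.216ms=3/2b +1216.216ms=3/2b
3) 2432.432ms=3b +608.108ms=3/4b
4) 3040.541ms=15/4b +608.108ms=3/4b
5) 3648.649ms=9/2b +608.108ms=3/4b
6) 4256.757ms=21/4b +608.108ms=3/4b
Σ=6b of 6 (74bpm 3/8) — PASS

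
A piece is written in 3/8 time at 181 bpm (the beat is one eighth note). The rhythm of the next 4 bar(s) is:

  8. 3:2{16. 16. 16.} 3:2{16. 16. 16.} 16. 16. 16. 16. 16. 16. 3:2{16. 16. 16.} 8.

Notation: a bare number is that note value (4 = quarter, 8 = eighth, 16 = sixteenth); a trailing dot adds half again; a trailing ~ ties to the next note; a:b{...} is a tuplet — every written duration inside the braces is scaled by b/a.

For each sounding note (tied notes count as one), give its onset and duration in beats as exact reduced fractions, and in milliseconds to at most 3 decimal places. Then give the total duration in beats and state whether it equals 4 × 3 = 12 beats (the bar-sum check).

1) 0.0ms=0b +497.238ms=3/2b
2) 497.238ms=3/2b +165.746ms=1/2b
3) 662.983ms=2b +165.746ms=1/2b
4) 828.729ms=5/2b +165.746ms=1/2b
5) 994.475ms=3b +165.746ms=1/2b
6) 1160.221ms=7/2b +165.746ms=1/2b
7) 1325.967ms=4b +165.746ms=1/2b
8) 1491.713ms=9/2b +248.619ms=3/4b
9) 1740.331ms=21/4b +248.619ms=3/4b
10) 1988.95ms=6b +248.619ms=3/4b
11) 2237.569ms=27/4b +248.619ms=3/4b
12) 2486.188ms=15/2b +248.619ms=3/4b
13) 2734.807ms=33/4b +248.619ms=3/4b
14) 2983.425ms=9b +165.746ms=1/2b
15) 3149.171ms=19/2b +165.746ms=1/2b
16) 3314.917ms=10b +165.746ms=1/2b
17) 3480.663ms=21/2b +497.238ms=3/2b
Σ=12b of 12 (181bpm 3/8) — PASS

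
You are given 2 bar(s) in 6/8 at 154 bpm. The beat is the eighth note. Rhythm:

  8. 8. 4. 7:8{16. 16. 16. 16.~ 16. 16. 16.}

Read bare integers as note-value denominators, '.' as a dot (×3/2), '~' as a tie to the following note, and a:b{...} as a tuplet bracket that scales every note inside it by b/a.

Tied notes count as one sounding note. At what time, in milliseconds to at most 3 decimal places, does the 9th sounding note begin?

note 9 onset = 78/7b = 4341.373ms

1. 0.0ms @ 0 + 584.416ms (3/2)
2. 584.416ms @ 3/2 + 584.416ms (3/2)
3. 1168.831ms @ 3 + 1168.831ms (3)
4. 2337.662ms @ 6 + 333.952ms (6/7)
5. 2671.614ms @ 48/7 + 333.952ms (6/7)
6. 3005.566ms @ 54/7 + 333.952ms (6/7)
7. 3339.518ms @ 60/7 + 667.904ms (12/7)
8. 4007.421ms @ 72/7 + 333.952ms (6/7)
9. 4341.373ms @ 78/7 + 333.952ms (6/7)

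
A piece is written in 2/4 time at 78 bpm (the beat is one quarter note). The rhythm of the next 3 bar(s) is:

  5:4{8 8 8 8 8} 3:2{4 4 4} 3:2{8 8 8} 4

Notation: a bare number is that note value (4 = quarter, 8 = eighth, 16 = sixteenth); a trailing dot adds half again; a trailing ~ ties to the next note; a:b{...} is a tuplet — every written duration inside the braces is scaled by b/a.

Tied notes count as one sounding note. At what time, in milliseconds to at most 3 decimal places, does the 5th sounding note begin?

note 5 onset = 8/5b = 1230.769ms

1. 0.0ms @ 0 + 307.692ms (2/5)
2. 307.692ms @ 2/5 + 307.692ms (2/5)
3. 615.385ms @ 4/5 + 307.692ms (2/5)
4. 923.077ms @ 6/5 + 307.692ms (2/5)
5. 1230.769ms @ 8/5 + 307.692ms (2/5)
6. 1538.462ms @ 2 + 512.821ms (2/3)
7. 2051.282ms @ 8/3 + 512.821ms (2/3)
8. 2564.103ms @ 10/3 + 512.821ms (2/3)
9. 3076.923ms @ 4 + 256.41ms (1/3)
10. 3333.333ms @ 13/3 + 256.41ms (1/3)
11. 3589.744ms @ 14/3 + 256.41ms (1/3)
12. 3846.154ms @ 5 + 769.231ms (1)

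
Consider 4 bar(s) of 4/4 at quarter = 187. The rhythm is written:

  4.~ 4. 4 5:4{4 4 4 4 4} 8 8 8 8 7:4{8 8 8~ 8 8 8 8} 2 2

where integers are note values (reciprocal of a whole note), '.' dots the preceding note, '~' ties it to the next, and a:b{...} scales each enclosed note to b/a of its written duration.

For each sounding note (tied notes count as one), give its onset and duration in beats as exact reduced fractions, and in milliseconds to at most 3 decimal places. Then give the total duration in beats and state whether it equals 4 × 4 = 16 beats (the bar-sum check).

1) 0.0ms=0b +962.567ms=3b
2) 962.567ms=3b +320.856ms=1b
3) 1283.422ms=4b +256.684ms=4/5b
4) 1540.107ms=24/5b +256.684ms=4/5b
5) 1796.791ms=28/5b +256.684ms=4/5b
6) 2053.476ms=32/5b +256.684ms=4/5b
7) 2310.16ms=36/5b +256.684ms=4/5b
8) 2566.845ms=8b +160.428ms=1/2b
9) 2727.273ms=17/2b +160.428ms=1/2b
10) 2887.701ms=9b +160.428ms=1/2b
11) 3048.128ms=19/2b +160.428ms=1/2b
12) 3208.556ms=10b +91.673ms=2/7b
13) 3300.229ms=72/7b +91.673ms=2/7b
14) 3391.902ms=74/7b +183.346ms=4/7b
15) 3575.248ms=78/7b +91.673ms=2/7b
16) 3666.921ms=80/7b +91.673ms=2/7b
17) 3758.594ms=82/7b +91.673ms=2/7b
18) 3850.267ms=12b +641.711ms=2b
19) 4491.979ms=14b +641.711ms=2b
Σ=16b of 16 (187bpm 4/4) — PASS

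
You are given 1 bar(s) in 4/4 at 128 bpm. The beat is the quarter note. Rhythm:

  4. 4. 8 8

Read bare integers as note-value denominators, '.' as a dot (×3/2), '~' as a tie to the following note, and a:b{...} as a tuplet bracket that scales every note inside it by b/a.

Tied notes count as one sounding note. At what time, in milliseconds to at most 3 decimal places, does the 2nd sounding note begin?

note 2 onset = 3/2b = 703.125ms

1. 0.0ms @ 0 + 703.125ms (3/2)
2. 703.125ms @ 3/2 + 703.125ms (3/2)
3. 1406.25ms @ 3 + 234.375ms (1/2)
4. 1640.625ms @ 7/2 + 234.375ms (1/2)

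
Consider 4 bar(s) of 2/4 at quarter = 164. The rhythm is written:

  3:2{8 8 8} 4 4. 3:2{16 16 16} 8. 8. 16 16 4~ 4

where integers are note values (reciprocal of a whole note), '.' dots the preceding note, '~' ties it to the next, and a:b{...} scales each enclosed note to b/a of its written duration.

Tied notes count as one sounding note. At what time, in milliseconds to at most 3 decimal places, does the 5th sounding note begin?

1. 0.0ms @ 0 + 121.951ms (1/3)
2. 121.951ms @ 1/3 + 121.951ms (1/3)
3. 243.902ms @ 2/3 + 121.951ms (1/3)
4. 365.854ms @ 1 + 365.854ms (1)
5. 731.707ms @ 2 + 548.78ms (3/2)
6. 1280.488ms @ 7/2 + 60.976ms (1/6)
7. 1341.463ms @ 11/3 + 60.976ms (1/6)
8. 1402.439ms @ 23/6 + 60.976ms (1/6)
9. 1463.415ms @ 4 + 274.39ms (3/4)
10. 1737.805ms @ 19/4 + 274.39ms (3/4)
11. 2012.195ms @ 11/2 + 91.463ms (1/4)
12. 2103.659ms @ 23/4 + 91.463ms (1/4)
13. 2195.122ms @ 6 + 731.707ms (2)

note 5 onset = 2b = 731.707ms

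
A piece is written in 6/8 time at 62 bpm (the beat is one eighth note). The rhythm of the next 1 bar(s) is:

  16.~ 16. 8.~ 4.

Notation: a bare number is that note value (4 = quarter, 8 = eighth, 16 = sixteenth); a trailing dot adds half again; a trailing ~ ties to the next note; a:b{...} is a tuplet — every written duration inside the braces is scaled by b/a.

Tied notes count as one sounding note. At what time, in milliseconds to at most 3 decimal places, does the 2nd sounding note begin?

1. 0.0ms @ 0 + 1451.613ms (3/2)
2. 1451.613ms @ 3/2 + 4354.839ms (9/2)

note 2 onset = 3/2b = 1451.613ms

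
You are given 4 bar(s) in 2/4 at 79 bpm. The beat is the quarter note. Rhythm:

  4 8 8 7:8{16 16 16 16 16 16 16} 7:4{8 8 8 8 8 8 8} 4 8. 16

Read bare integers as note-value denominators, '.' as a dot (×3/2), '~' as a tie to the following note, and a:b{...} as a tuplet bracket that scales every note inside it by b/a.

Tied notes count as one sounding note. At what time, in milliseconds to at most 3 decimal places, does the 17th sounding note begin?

note 17 onset = 40/7b = 4339.964ms

1. 0.0ms @ 0 + 759.494ms (1)
2. 759.494ms @ 1 + 379.747ms (1/2)
3. 1139.241ms @ 3/2 + 379.747ms (1/2)
4. 1518.987ms @ 2 + 216.998ms (2/7)
5. 1735.986ms @ 16/7 + 216.998ms (2/7)
6. 1952.984ms @ 18/7 + 216.998ms (2/7)
7. 2169.982ms @ 20/7 + 216.998ms (2/7)
8. 2386.98ms @ 22/7 + 216.998ms (2/7)
9. 2603.978ms @ 24/7 + 216.998ms (2/7)
10. 2820.976ms @ 26/7 + 216.998ms (2/7)
11. 3037.975ms @ 4 + 216.998ms (2/7)
12. 3254.973ms @ 30/7 + 216.998ms (2/7)
13. 3471.971ms @ 32/7 + 216.998ms (2/7)
14. 3688.969ms @ 34/7 + 216.998ms (2/7)
15. 3905.967ms @ 36/7 + 216.998ms (2/7)
16. 4122.966ms @ 38/7 + 216.998ms (2/7)
17. 4339.964ms @ 40/7 + 216.998ms (2/7)
18. 4556.962ms @ 6 + 759.494ms (1)
19. 5316.456ms @ 7 + 569.62ms (3/4)
20. 5886.076ms @ 31/4 + 189.873ms (1/4)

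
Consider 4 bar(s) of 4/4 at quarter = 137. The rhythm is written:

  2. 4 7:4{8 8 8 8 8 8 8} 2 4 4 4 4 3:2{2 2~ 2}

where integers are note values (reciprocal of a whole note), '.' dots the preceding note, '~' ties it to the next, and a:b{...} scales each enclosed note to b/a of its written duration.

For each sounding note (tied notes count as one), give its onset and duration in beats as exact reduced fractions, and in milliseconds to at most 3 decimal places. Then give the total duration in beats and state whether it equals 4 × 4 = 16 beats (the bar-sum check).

1) 0.0ms=0b +1313.869ms=3b
2) 1313.869ms=3b +437.956ms=1b
3) 1751.825ms=4b +125.13ms=2/7b
4) 1876.955ms=30/7b +125.13ms=2/7b
5) 2002.086ms=32/7b +125.13ms=2/7b
6) 2127.216ms=34/7b +125.13ms=2/7b
7) 2252.346ms=36/7b +125.13ms=2/7b
8) 2377.477ms=38/7b +125.13ms=2/7b
9) 2502.607ms=40/7b +125.13ms=2/7b
10) 2627.737ms=6b +875.912ms=2b
11) 3503.65ms=8b +437.956ms=1b
12) 3941.606ms=9b +437.956ms=1b
13) 4379.562ms=10b +437.956ms=1b
14) 4817.518ms=11b +437.956ms=1b
15) 5255.474ms=12b +583.942ms=4/3b
16) 5839.416ms=40/3b +1167.883ms=8/3b
Σ=16b of 16 (137bpm 4/4) — PASS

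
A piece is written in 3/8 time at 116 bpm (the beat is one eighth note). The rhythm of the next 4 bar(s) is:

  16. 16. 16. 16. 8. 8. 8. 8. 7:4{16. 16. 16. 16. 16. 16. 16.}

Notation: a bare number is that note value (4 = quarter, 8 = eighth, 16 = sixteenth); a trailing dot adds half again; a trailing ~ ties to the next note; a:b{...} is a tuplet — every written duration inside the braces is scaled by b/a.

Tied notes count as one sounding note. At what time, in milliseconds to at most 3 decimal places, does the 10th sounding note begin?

note 10 onset = 66/7b = 4876.847ms

1. 0.0ms @ 0 + 387.931ms (3/4)
2. 387.931ms @ 3/4 + 387.931ms (3/4)
3. 775.862ms @ 3/2 + 387.931ms (3/4)
4. 1163.793ms @ 9/4 + 387.931ms (3/4)
5. 1551.724ms @ 3 + 775.862ms (3/2)
6. 2327.586ms @ 9/2 + 775.862ms (3/2)
7. 3103.448ms @ 6 + 775.862ms (3/2)
8. 3879.31ms @ 15/2 + 775.862ms (3/2)
9. 4655.172ms @ 9 + 221.675ms (3/7)
10. 4876.847ms @ 66/7 + 221.675ms (3/7)
11. 5098.522ms @ 69/7 + 221.675ms (3/7)
12. 5320.197ms @ 72/7 + 221.675ms (3/7)
13. 5541.872ms @ 75/7 + 221.675ms (3/7)
14. 5763.547ms @ 78/7 + 221.675ms (3/7)
15. 5985.222ms @ 81/7 + 221.675ms (3/7)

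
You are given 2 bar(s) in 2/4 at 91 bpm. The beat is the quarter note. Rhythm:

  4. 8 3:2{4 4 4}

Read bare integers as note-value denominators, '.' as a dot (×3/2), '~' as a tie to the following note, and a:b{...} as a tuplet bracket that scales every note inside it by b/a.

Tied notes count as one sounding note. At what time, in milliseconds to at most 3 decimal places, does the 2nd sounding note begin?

1. 0.0ms @ 0 + 989.011ms (3/2)
2. 989.011ms @ 3/2 + 329.67ms (1/2)
3. 1318.681ms @ 2 + 439.56ms (2/3)
4. 1758.242ms @ 8/3 + 439.56ms (2/3)
5. 2197.802ms @ 10/3 + 439.56ms (2/3)

note 2 onset = 3/2b = 989.011ms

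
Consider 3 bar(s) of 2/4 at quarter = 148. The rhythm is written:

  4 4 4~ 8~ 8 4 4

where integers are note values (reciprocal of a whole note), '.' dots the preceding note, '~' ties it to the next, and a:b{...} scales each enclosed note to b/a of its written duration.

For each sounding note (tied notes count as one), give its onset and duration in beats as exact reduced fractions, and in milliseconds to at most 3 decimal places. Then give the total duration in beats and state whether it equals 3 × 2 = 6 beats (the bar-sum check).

1) 0.0ms=0b +405.405ms=1b
2) 405.405ms=1b +405.405ms=1b
3) 810.811ms=2b +810.811ms=2b
4) 1621.622ms=4b +405.405ms=1b
5) 2027.027ms=5b +405.405ms=1b
Σ=6b of 6 (148bpm 2/4) — PASS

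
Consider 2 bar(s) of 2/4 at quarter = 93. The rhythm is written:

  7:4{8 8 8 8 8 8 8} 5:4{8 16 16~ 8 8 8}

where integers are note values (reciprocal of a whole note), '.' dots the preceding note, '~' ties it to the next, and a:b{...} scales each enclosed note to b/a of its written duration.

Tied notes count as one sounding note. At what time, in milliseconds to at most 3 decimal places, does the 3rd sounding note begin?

note 3 onset = 4/7b = 368.664ms

1. 0.0ms @ 0 + 184.332ms (2/7)
2. 184.332ms @ 2/7 + 184.332ms (2/7)
3. 368.664ms @ 4/7 + 184.332ms (2/7)
4. 552.995ms @ 6/7 + 184.332ms (2/7)
5. 737.327ms @ 8/7 + 184.332ms (2/7)
6. 921.659ms @ 10/7 + 184.332ms (2/7)
7. 1105.991ms @ 12/7 + 184.332ms (2/7)
8. 1290.323ms @ 2 + 258.065ms (2/5)
9. 1548.387ms @ 12/5 + 129.032ms (1/5)
10. 1677.419ms @ 13/5 + 387.097ms (3/5)
11. 2064.516ms @ 16/5 + 258.065ms (2/5)
12. 2322.581ms @ 18/5 + 258.065ms (2/5)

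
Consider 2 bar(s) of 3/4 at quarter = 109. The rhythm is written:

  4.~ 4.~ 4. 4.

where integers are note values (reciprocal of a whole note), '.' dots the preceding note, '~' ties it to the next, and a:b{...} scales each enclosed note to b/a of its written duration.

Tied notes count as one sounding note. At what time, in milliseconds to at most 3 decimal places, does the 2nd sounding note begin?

note 2 onset = 9/2b = 2477.064ms

1. 0.0ms @ 0 + 2477.064ms (9/2)
2. 2477.064ms @ 9/2 + 825.688ms (3/2)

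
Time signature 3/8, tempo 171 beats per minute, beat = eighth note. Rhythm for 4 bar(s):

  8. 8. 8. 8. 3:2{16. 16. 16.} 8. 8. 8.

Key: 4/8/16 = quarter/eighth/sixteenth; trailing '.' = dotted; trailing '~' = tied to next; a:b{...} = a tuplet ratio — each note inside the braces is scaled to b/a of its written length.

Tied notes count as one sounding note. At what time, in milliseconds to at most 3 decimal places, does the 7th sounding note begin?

note 7 onset = 7b = 2456.14ms

1. 0.0ms @ 0 + 526.316ms (3/2)
2. 526.316ms @ 3/2 + 526.316ms (3/2)
3. 1052.632ms @ 3 + 526.316ms (3/2)
4. 1578.947ms @ 9/2 + 526.316ms (3/2)
5. 2105.263ms @ 6 + 175.439ms (1/2)
6. 2280.702ms @ 13/2 + 175.439ms (1/2)
7. 2456.14ms @ 7 + 175.439ms (1/2)
8. 2631.579ms @ 15/2 + 526.316ms (3/2)
9. 3157.895ms @ 9 + 526.316ms (3/2)
10. 3684.211ms @ 21/2 + 526.316ms (3/2)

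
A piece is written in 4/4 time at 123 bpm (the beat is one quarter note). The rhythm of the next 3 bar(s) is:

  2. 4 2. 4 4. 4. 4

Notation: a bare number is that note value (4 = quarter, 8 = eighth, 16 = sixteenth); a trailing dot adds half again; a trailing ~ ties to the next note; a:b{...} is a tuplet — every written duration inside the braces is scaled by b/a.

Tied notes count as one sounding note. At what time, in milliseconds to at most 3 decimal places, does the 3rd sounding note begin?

1. 0.0ms @ 0 + 1463.415ms (3)
2. 1463.415ms @ 3 + 487.805ms (1)
3. 1951.22ms @ 4 + 1463.415ms (3)
4. 3414.634ms @ 7 + 487.805ms (1)
5. 3902.439ms @ 8 + 731.707ms (3/2)
6. 4634.146ms @ 19/2 + 731.707ms (3/2)
7. 5365.854ms @ 11 + 487.805ms (1)

note 3 onset = 4b = 1951.22ms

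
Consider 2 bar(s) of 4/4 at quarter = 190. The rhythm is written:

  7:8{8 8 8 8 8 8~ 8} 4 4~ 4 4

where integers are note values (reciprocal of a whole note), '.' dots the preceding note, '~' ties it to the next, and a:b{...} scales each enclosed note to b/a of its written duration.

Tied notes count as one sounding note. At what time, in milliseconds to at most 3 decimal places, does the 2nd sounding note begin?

1. 0.0ms @ 0 + 180.451ms (4/7)
2. 180.451ms @ 4/7 + 180.451ms (4/7)
3. 360.902ms @ 8/7 + 180.451ms (4/7)
4. 541.353ms @ 12/7 + 180.451ms (4/7)
5. 721.805ms @ 16/7 + 180.451ms (4/7)
6. 902.256ms @ 20/7 + 360.902ms (8/7)
7. 1263.158ms @ 4 + 315.789ms (1)
8. 1578.947ms @ 5 + 631.579ms (2)
9. 2210.526ms @ 7 + 315.789ms (1)

note 2 onset = 4/7b = 180.451ms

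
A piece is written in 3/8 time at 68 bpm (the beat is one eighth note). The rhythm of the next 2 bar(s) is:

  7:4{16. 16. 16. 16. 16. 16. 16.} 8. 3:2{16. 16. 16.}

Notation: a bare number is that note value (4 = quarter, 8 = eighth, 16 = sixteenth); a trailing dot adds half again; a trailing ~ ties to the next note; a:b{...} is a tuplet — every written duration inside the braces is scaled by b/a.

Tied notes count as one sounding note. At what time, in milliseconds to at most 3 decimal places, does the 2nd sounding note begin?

1. 0.0ms @ 0 + 378.151ms (3/7)
2. 378.151ms @ 3/7 + 378.151ms (3/7)
3. 756.303ms @ 6/7 + 378.151ms (3/7)
4. 1134.454ms @ 9/7 + 378.151ms (3/7)
5. 1512.605ms @ 12/7 + 378.151ms (3/7)
6. 1890.756ms @ 15/7 + 378.151ms (3/7)
7. 2268.908ms @ 18/7 + 378.151ms (3/7)
8. 2647.059ms @ 3 + 1323.529ms (3/2)
9. 3970.588ms @ 9/2 + 441.176ms (1/2)
10. 4411.765ms @ 5 + 441.176ms (1/2)
11. 4852.941ms @ 11/2 + 441.176ms (1/2)

note 2 onset = 3/7b = 378.151ms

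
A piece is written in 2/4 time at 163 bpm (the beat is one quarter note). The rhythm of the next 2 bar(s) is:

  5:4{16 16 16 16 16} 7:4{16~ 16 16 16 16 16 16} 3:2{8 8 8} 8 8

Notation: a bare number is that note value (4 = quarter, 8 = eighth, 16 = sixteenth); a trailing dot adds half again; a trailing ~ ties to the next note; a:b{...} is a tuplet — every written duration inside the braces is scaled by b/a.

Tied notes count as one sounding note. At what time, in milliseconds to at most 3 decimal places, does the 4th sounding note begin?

1. 0.0ms @ 0 + 73.62ms (1/5)
2. 73.62ms @ 1/5 + 73.62ms (1/5)
3. 147.239ms @ 2/5 + 73.62ms (1/5)
4. 220.859ms @ 3/5 + 73.62ms (1/5)
5. 294.479ms @ 4/5 + 73.62ms (1/5)
6. 368.098ms @ 1 + 105.171ms (2/7)
7. 473.269ms @ 9/7 + 52.585ms (1/7)
8. 525.855ms @ 10/7 + 52.585ms (1/7)
9. 578.44ms @ 11/7 + 52.585ms (1/7)
10. 631.025ms @ 12/7 + 52.585ms (1/7)
11. 683.611ms @ 13/7 + 52.585ms (1/7)
12. 736.196ms @ 2 + 122.699ms (1/3)
13. 858.896ms @ 7/3 + 122.699ms (1/3)
14. 981.595ms @ 8/3 + 122.699ms (1/3)
15. 1104.294ms @ 3 + 184.049ms (1/2)
16. 1288.344ms @ 7/2 + 184.049ms (1/2)

note 4 onset = 3/5b = 220.859ms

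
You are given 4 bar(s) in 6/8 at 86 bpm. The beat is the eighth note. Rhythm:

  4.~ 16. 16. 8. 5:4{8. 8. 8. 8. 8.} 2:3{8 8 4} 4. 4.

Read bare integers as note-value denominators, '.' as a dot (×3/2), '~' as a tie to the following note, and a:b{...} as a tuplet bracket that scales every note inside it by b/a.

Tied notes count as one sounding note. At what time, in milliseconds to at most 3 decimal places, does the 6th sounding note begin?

note 6 onset = 42/5b = 5860.465ms

1. 0.0ms @ 0 + 2616.279ms (15/4)
2. 2616.279ms @ 15/4 + 523.256ms (3/4)
3. 3139.535ms @ 9/2 + 1046.512ms (3/2)
4. 4186.047ms @ 6 + 837.209ms (6/5)
5. 5023.256ms @ 36/5 + 837.209ms (6/5)
6. 5860.465ms @ 42/5 + 837.209ms (6/5)
7. 6697.674ms @ 48/5 + 837.209ms (6/5)
8. 7534.884ms @ 54/5 + 837.209ms (6/5)
9. 8372.093ms @ 12 + 1046.512ms (3/2)
10. 9418.605ms @ 27/2 + 1046.512ms (3/2)
11. 10465.116ms @ 15 + 2093.023ms (3)
12. 12558.14ms @ 18 + 2093.023ms (3)
13. 14651.163ms @ 21 + 2093.023ms (3)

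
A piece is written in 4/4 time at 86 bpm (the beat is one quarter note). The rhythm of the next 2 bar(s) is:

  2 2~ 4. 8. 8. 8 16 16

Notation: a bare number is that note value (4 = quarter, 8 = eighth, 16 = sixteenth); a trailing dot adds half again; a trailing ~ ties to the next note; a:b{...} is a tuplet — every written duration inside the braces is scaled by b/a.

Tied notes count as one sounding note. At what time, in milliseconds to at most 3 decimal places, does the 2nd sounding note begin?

1. 0.0ms @ 0 + 1395.349ms (2)
2. 1395.349ms @ 2 + 2441.86ms (7/2)
3. 3837.209ms @ 11/2 + 523.256ms (3/4)
4. 4360.465ms @ 25/4 + 523.256ms (3/4)
5. 4883.721ms @ 7 + 348.837ms (1/2)
6. 5232.558ms @ 15/2 + 174.419ms (1/4)
7. 5406.977ms @ 31/4 + 174.419ms (1/4)

note 2 onset = 2b = 1395.349ms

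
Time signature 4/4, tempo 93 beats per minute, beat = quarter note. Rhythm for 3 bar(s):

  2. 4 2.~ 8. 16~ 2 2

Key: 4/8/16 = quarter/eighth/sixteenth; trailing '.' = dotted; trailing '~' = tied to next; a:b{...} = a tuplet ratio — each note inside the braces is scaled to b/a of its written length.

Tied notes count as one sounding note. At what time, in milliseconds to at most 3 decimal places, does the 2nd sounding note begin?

1. 0.0ms @ 0 + 1935.484ms (3)
2. 1935.484ms @ 3 + 645.161ms (1)
3. 2580.645ms @ 4 + 2419.355ms (15/4)
4. 5000.0ms @ 31/4 + 1451.613ms (9/4)
5. 6451.613ms @ 10 + 1290.323ms (2)

note 2 onset = 3b = 1935.484ms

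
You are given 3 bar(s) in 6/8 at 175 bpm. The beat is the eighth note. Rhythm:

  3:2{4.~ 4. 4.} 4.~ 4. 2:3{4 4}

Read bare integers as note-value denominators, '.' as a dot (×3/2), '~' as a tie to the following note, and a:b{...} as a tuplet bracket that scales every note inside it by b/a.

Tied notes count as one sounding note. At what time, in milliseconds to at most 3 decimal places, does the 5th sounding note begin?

note 5 onset = 15b = 5142.857ms

1. 0.0ms @ 0 + 1371.429ms (4)
2. 1371.429ms @ 4 + 685.714ms (2)
3. 2057.143ms @ 6 + 2057.143ms (6)
4. 4114.286ms @ 12 + 1028.571ms (3)
5. 5142.857ms @ 15 + 1028.571ms (3)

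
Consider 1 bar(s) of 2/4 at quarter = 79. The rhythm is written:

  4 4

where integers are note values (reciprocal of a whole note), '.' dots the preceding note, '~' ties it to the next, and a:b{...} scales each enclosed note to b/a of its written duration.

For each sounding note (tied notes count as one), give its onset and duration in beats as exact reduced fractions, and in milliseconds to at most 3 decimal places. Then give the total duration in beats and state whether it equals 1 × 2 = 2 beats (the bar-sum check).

1) 0.0ms=0b +759.494ms=1b
2) 759.494ms=1b +759.494ms=1b
Σ=2b of 2 (79bpm 2/4) — PASS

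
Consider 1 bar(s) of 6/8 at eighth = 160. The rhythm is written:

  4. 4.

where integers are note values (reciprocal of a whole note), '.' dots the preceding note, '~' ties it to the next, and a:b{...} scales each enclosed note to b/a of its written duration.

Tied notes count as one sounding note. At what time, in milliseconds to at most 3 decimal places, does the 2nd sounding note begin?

note 2 onset = 3b = 1125.0ms

1. 0.0ms @ 0 + 1125.0ms (3)
2. 1125.0ms @ 3 + 1125.0ms (3)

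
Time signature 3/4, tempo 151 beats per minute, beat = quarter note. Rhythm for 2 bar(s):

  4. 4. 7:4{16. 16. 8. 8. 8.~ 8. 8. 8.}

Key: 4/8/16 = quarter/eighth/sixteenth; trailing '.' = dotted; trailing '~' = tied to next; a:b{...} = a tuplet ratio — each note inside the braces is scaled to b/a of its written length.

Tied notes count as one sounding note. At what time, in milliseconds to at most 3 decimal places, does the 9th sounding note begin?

note 9 onset = 39/7b = 2213.813ms

1. 0.0ms @ 0 + 596.026ms (3/2)
2. 596.026ms @ 3/2 + 596.026ms (3/2)
3. 1192.053ms @ 3 + 85.147ms (3/14)
4. 1277.2ms @ 45/14 + 85.147ms (3/14)
5. 1362.346ms @ 24/7 + 170.293ms (3/7)
6. 1532.64ms @ 27/7 + 170.293ms (3/7)
7. 1702.933ms @ 30/7 + 340.587ms (6/7)
8. 2043.519ms @ 36/7 + 170.293ms (3/7)
9. 2213.813ms @ 39/7 + 170.293ms (3/7)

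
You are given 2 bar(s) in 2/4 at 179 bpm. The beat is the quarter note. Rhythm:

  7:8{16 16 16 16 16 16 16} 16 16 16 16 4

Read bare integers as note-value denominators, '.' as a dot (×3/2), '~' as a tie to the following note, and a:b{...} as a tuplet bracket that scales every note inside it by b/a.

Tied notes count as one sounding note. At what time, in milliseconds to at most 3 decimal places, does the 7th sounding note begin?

1. 0.0ms @ 0 + 95.77ms (2/7)
2. 95.77ms @ 2/7 + 95.77ms (2/7)
3. 191.54ms @ 4/7 + 95.77ms (2/7)
4. 287.31ms @ 6/7 + 95.77ms (2/7)
5. 383.081ms @ 8/7 + 95.77ms (2/7)
6. 478.851ms @ 10/7 + 95.77ms (2/7)
7. 574.621ms @ 12/7 + 95.77ms (2/7)
8. 670.391ms @ 2 + 83.799ms (1/4)
9. 754.19ms @ 9/4 + 83.799ms (1/4)
10. 837.989ms @ 5/2 + 83.799ms (1/4)
11. 921.788ms @ 11/4 + 83.799ms (1/4)
12. 1005.587ms @ 3 + 335.196ms (1)

note 7 onset = 12/7b = 574.621ms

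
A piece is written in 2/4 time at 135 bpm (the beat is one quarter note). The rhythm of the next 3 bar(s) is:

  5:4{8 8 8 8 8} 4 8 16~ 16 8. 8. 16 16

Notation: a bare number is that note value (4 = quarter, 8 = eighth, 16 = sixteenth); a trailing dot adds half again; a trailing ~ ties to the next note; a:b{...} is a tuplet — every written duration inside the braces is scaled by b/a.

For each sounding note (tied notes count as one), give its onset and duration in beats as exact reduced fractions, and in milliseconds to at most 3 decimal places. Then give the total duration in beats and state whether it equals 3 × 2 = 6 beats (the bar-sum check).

1) 0.0ms=0b +177.778ms=2/5b
2) 177.778ms=2/5b +177.778ms=2/5b
3) 355.556ms=4/5b +177.778ms=2/5b
4) 533.333ms=6/5b +177.778ms=2/5b
5) 711.111ms=8/5b +177.778ms=2/5b
6) 888.889ms=2b +444.444ms=1b
7) 1333.333ms=3b +222.222ms=1/2b
8) 1555.556ms=7/2b +222.222ms=1/2b
9) 1777.778ms=4b +333.333ms=3/4b
10) 2111.111ms=19/4b +333.333ms=3/4b
11) 2444.444ms=11/2b +111.111ms=1/4b
12) 2555.556ms=23/4b +111.111ms=1/4b
Σ=6b of 6 (135bpm 2/4) — PASS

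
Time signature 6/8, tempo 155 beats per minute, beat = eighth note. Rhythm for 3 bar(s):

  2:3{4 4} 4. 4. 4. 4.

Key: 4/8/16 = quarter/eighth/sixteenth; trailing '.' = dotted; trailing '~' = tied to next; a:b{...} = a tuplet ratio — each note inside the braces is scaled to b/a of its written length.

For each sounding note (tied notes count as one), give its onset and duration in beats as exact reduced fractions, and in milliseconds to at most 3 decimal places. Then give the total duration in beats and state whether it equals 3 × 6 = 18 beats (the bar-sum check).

1) 0.0ms=0b +1161.29ms=3b
2) 1161.29ms=3b +1161.29ms=3b
3) 2322.581ms=6b +1161.29ms=3b
4) 3483.871ms=9b +1161.29ms=3b
5) 4645.161ms=12b +1161.29ms=3b
6) 5806.452ms=15b +1161.29ms=3b
Σ=18b of 18 (155bpm 6/8) — PASS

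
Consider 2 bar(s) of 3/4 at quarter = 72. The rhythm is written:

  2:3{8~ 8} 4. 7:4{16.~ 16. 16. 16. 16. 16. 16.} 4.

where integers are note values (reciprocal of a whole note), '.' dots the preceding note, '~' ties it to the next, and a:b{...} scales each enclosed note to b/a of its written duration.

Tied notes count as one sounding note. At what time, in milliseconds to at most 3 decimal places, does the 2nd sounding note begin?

1. 0.0ms @ 0 + 1250.0ms (3/2)
2. 1250.0ms @ 3/2 + 1250.0ms (3/2)
3. 2500.0ms @ 3 + 357.143ms (3/7)
4. 2857.143ms @ 24/7 + 178.571ms (3/14)
5. 3035.714ms @ 51/14 + 178.571ms (3/14)
6. 3214.286ms @ 27/7 + 178.571ms (3/14)
7. 3392.857ms @ 57/14 + 178.571ms (3/14)
8. 3571.429ms @ 30/7 + 178.571ms (3/14)
9. 3750.0ms @ 9/2 + 1250.0ms (3/2)

note 2 onset = 3/2b = 1250.0ms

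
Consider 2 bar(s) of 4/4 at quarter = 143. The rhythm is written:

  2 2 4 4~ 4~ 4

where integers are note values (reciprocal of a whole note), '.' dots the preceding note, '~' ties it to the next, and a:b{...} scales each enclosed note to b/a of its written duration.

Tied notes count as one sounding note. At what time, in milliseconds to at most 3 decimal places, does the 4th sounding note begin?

note 4 onset = 5b = 2097.902ms

1. 0.0ms @ 0 + 839.161ms (2)
2. 839.161ms @ 2 + 839.161ms (2)
3. 1678.322ms @ 4 + 419.58ms (1)
4. 2097.902ms @ 5 + 1258.741ms (3)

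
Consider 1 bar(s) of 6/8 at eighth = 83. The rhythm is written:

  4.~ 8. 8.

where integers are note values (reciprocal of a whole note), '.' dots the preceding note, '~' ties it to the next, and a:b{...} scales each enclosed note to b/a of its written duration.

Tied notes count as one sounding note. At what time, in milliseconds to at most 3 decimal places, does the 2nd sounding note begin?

1. 0.0ms @ 0 + 3253.012ms (9/2)
2. 3253.012ms @ 9/2 + 1084.337ms (3/2)

note 2 onset = 9/2b = 3253.012ms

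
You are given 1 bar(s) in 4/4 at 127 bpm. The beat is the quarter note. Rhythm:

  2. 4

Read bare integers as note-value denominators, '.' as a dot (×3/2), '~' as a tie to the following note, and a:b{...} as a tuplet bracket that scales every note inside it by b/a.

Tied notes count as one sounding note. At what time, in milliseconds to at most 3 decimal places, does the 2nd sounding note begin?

note 2 onset = 3b = 1417.323ms

1. 0.0ms @ 0 + 1417.323ms (3)
2. 1417.323ms @ 3 + 472.441ms (1)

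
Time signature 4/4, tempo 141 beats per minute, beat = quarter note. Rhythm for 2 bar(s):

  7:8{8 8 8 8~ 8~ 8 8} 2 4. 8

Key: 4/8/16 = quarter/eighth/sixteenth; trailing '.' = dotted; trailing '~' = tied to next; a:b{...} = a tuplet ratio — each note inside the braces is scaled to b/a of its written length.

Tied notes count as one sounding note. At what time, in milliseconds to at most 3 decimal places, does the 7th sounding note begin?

1. 0.0ms @ 0 + 243.161ms (4/7)
2. 243.161ms @ 4/7 + 243.161ms (4/7)
3. 486.322ms @ 8/7 + 243.161ms (4/7)
4. 729.483ms @ 12/7 + 729.483ms (12/7)
5. 1458.967ms @ 24/7 + 243.161ms (4/7)
6. 1702.128ms @ 4 + 851.064ms (2)
7. 2553.191ms @ 6 + 638.298ms (3/2)
8. 3191.489ms @ 15/2 + 212.766ms (1/2)

note 7 onset = 6b = 2553.191ms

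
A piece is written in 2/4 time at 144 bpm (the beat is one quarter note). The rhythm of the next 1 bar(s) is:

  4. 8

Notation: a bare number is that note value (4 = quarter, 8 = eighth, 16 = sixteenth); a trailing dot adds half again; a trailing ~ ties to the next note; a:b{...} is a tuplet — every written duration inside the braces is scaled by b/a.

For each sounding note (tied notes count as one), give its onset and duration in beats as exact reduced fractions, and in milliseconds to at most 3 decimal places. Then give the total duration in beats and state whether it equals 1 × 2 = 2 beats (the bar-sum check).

1) 0.0ms=0b +625.0ms=3/2b
2) 625.0ms=3/2b +208.333ms=1/2b
Σ=2b of 2 (144bpm 2/4) — PASS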